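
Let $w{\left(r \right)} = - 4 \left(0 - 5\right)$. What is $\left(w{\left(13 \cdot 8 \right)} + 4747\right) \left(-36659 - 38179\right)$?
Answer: $-356752746$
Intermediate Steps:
$w{\left(r \right)} = 20$ ($w{\left(r \right)} = \left(-4\right) \left(-5\right) = 20$)
$\left(w{\left(13 \cdot 8 \right)} + 4747\right) \left(-36659 - 38179\right) = \left(20 + 4747\right) \left(-36659 - 38179\right) = 4767 \left(-74838\right) = -356752746$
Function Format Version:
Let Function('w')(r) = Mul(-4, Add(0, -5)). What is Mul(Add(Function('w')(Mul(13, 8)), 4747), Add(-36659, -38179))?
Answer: -356752746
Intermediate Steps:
Function('w')(r) = 20 (Function('w')(r) = Mul(-4, -5) = 20)
Mul(Add(Function('w')(Mul(13, 8)), 4747), Add(-36659, -38179)) = Mul(Add(20, 4747), Add(-36659, -38179)) = Mul(4767, -74838) = -356752746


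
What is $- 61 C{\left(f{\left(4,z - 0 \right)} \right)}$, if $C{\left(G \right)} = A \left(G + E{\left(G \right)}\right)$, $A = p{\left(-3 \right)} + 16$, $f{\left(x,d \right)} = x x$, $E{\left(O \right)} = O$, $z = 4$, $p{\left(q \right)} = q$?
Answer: $-25376$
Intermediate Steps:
$f{\left(x,d \right)} = x^{2}$
$A = 13$ ($A = -3 + 16 = 13$)
$C{\left(G \right)} = 26 G$ ($C{\left(G \right)} = 13 \left(G + G\right) = 13 \cdot 2 G = 26 G$)
$- 61 C{\left(f{\left(4,z - 0 \right)} \right)} = - 61 \cdot 26 \cdot 4^{2} = - 61 \cdot 26 \cdot 16 = \left(-61\right) 416 = -25376$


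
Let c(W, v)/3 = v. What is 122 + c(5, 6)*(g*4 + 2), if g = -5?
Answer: -202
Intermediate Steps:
c(W, v) = 3*v
122 + c(5, 6)*(g*4 + 2) = 122 + (3*6)*(-5*4 + 2) = 122 + 18*(-20 + 2) = 122 + 18*(-18) = 122 - 324 = -202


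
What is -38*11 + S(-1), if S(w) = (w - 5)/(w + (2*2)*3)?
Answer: -4604/11 ≈ -418.55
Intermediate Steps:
S(w) = (-5 + w)/(12 + w) (S(w) = (-5 + w)/(w + 4*3) = (-5 + w)/(w + 12) = (-5 + w)/(12 + w))
-38*11 + S(-1) = -38*11 + (-5 - 1)/(12 - 1) = -418 - 6/11 = -4604/11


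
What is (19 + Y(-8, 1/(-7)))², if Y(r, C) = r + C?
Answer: 5776/49 ≈ 117.88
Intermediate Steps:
Y(r, C) = C + r
(19 + Y(-8, 1/(-7)))² = (19 + (1/(-7) - 8))² = (19 + (-⅐ - 8))² = (19 - 57/7)² = (76/7)² = 5776/49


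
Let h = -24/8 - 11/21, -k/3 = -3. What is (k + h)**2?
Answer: 13225/441 ≈ 29.989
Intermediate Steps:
k = 9 (k = -3*(-3) = 9)
h = -74/21 (h = -24*1/8 - 11*1/21 = -3 - 11/21 = -74/21 ≈ -3.5238)
(k + h)**2 = (9 - 74/21)**2 = (115/21)**2 = 13225/441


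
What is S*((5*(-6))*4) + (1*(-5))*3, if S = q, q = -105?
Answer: 12585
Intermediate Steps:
S = -105
S*((5*(-6))*4) + (1*(-5))*3 = -105*5*(-6)*4 + (1*(-5))*3 = -(-3150)*4 - 5*3 = -105*(-120) - 15 = 12600 - 15 = 12585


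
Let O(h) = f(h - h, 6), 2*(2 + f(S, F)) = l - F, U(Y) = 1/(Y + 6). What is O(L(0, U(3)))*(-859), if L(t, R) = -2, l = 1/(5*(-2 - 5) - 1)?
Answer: 310099/72 ≈ 4306.9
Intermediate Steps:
l = -1/36 (l = 1/(5*(-7) - 1) = 1/(-35 - 1) = 1/(-36) = -1/36 ≈ -0.027778)
U(Y) = 1/(6 + Y)
f(S, F) = -145/72 - F/2 (f(S, F) = -2 + (-1/36 - F)/2 = -2 + (-1/72 - F/2) = -145/72 - F/2)
O(h) = -361/72 (O(h) = -145/72 - 1/2*6 = -145/72 - 3 = -361/72)
O(L(0, U(3)))*(-859) = -361/72*(-859) = 310099/72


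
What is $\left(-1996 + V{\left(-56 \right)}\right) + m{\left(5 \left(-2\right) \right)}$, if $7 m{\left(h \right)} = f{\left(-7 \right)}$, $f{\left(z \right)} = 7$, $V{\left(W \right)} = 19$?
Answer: $-1976$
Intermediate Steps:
$m{\left(h \right)} = 1$ ($m{\left(h \right)} = \frac{1}{7} \cdot 7 = 1$)
$\left(-1996 + V{\left(-56 \right)}\right) + m{\left(5 \left(-2\right) \right)} = \left(-1996 + 19\right) + 1 = -1977 + 1 = -1976$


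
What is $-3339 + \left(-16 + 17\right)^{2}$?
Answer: $-3338$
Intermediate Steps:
$-3339 + \left(-16 + 17\right)^{2} = -3339 + 1^{2} = -3339 + 1 = -3338$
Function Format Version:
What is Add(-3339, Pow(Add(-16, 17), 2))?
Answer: -3338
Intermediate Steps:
Add(-3339, Pow(Add(-16, 17), 2)) = Add(-3339, Pow(1, 2)) = Add(-3339, 1) = -3338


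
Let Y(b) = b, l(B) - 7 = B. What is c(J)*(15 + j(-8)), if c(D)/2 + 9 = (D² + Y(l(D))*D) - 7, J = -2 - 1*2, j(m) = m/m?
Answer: -384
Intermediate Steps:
j(m) = 1
J = -4 (J = -2 - 2 = -4)
l(B) = 7 + B
c(D) = -32 + 2*D² + 2*D*(7 + D) (c(D) = -18 + 2*((D² + (7 + D)*D) - 7) = -18 + 2*((D² + D*(7 + D)) - 7) = -18 + 2*(-7 + D² + D*(7 + D)) = -18 + (-14 + 2*D² + 2*D*(7 + D)) = -32 + 2*D² + 2*D*(7 + D))
c(J)*(15 + j(-8)) = (-32 + 4*(-4)² + 14*(-4))*(15 + 1) = (-32 + 4*16 - 56)*16 = (-32 + 64 - 56)*16 = -24*16 = -384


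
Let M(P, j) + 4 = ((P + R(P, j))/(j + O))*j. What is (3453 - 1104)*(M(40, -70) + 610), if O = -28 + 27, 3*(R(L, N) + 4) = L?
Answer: 109179954/71 ≈ 1.5377e+6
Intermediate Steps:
R(L, N) = -4 + L/3
O = -1
M(P, j) = -4 + j*(-4 + 4*P/3)/(-1 + j) (M(P, j) = -4 + ((P + (-4 + P/3))/(j - 1))*j = -4 + ((-4 + 4*P/3)/(-1 + j))*j = -4 + j*(-4 + 4*P/3)/(-1 + j))
(3453 - 1104)*(M(40, -70) + 610) = (3453 - 1104)*(4*(3 - 6*(-70) + 40*(-70))/(3*(-1 - 70)) + 610) = 2349*((4/3)*(3 + 420 - 2800)/(-71) + 610) = 2349*((4/3)*(-1/71)*(-2377) + 610) = 2349*(9508/213 + 610) = 2349*(139438/213) = 109179954/71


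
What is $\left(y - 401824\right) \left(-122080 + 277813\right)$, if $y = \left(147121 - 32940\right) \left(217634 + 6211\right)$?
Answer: $3980293178295693$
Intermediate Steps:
$y = 25558845945$ ($y = 114181 \cdot 223845 = 25558845945$)
$\left(y - 401824\right) \left(-122080 + 277813\right) = \left(25558845945 - 401824\right) \left(-122080 + 277813\right) = 25558444121 \cdot 155733 = 3980293178295693$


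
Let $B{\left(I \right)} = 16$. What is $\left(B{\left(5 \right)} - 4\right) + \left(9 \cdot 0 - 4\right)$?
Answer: $8$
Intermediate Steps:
$\left(B{\left(5 \right)} - 4\right) + \left(9 \cdot 0 - 4\right) = \left(16 - 4\right) + \left(9 \cdot 0 - 4\right) = \left(16 - 4\right) + \left(0 - 4\right) = 12 - 4 = 8$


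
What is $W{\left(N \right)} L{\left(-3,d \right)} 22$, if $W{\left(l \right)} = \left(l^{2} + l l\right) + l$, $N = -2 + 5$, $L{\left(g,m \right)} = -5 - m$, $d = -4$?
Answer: $-462$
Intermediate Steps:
$N = 3$
$W{\left(l \right)} = l + 2 l^{2}$ ($W{\left(l \right)} = \left(l^{2} + l^{2}\right) + l = 2 l^{2} + l = l + 2 l^{2}$)
$W{\left(N \right)} L{\left(-3,d \right)} 22 = 3 \left(1 + 2 \cdot 3\right) \left(-5 - -4\right) 22 = 3 \left(1 + 6\right) \left(-5 + 4\right) 22 = 3 \cdot 7 \left(-1\right) 22 = 21 \left(-1\right) 22 = \left(-21\right) 22 = -462$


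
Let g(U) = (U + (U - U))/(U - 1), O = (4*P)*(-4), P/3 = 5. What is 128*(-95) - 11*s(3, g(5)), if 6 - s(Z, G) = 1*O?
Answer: -14866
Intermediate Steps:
P = 15 (P = 3*5 = 15)
O = -240 (O = (4*15)*(-4) = 60*(-4) = -240)
g(U) = U/(-1 + U) (g(U) = (U + 0)/(-1 + U) = U/(-1 + U))
s(Z, G) = 246 (s(Z, G) = 6 - (-240) = 6 - 1*(-240) = 6 + 240 = 246)
128*(-95) - 11*s(3, g(5)) = 128*(-95) - 11*246 = -12160 - 2706 = -14866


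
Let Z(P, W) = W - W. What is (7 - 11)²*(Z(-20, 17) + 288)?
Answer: 4608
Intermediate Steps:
Z(P, W) = 0
(7 - 11)²*(Z(-20, 17) + 288) = (7 - 11)²*(0 + 288) = (-4)²*288 = 16*288 = 4608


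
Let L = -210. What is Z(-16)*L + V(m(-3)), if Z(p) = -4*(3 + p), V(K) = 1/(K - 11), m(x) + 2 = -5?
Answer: -196561/18 ≈ -10920.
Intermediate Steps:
m(x) = -7 (m(x) = -2 - 5 = -7)
V(K) = 1/(-11 + K)
Z(p) = -12 - 4*p
Z(-16)*L + V(m(-3)) = (-12 - 4*(-16))*(-210) + 1/(-11 - 7) = (-12 + 64)*(-210) + 1/(-18) = 52*(-210) - 1/18 = -10920 - 1/18 = -196561/18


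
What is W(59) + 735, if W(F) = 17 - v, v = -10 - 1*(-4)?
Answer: 758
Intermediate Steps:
v = -6 (v = -10 + 4 = -6)
W(F) = 23 (W(F) = 17 - 1*(-6) = 17 + 6 = 23)
W(59) + 735 = 23 + 735 = 758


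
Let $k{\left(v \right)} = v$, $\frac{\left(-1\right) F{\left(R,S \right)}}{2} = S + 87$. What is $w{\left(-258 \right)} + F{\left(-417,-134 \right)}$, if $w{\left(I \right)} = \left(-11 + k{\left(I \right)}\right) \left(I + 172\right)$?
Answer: $23228$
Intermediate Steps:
$F{\left(R,S \right)} = -174 - 2 S$ ($F{\left(R,S \right)} = - 2 \left(S + 87\right) = - 2 \left(87 + S\right) = -174 - 2 S$)
$w{\left(I \right)} = \left(-11 + I\right) \left(172 + I\right)$ ($w{\left(I \right)} = \left(-11 + I\right) \left(I + 172\right) = \left(-11 + I\right) \left(172 + I\right)$)
$w{\left(-258 \right)} + F{\left(-417,-134 \right)} = \left(-1892 + \left(-258\right)^{2} + 161 \left(-258\right)\right) - -94 = \left(-1892 + 66564 - 41538\right) + \left(-174 + 268\right) = 23134 + 94 = 23228$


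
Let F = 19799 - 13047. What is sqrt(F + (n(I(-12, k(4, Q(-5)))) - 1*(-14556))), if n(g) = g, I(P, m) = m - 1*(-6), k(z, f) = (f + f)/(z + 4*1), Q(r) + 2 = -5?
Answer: sqrt(85249)/2 ≈ 145.99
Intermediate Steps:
Q(r) = -7 (Q(r) = -2 - 5 = -7)
k(z, f) = 2*f/(4 + z) (k(z, f) = (2*f)/(z + 4) = (2*f)/(4 + z) = 2*f/(4 + z))
I(P, m) = 6 + m (I(P, m) = m + 6 = 6 + m)
F = 6752
sqrt(F + (n(I(-12, k(4, Q(-5)))) - 1*(-14556))) = sqrt(6752 + ((6 + 2*(-7)/(4 + 4)) - 1*(-14556))) = sqrt(6752 + ((6 + 2*(-7)/8) + 14556)) = sqrt(6752 + ((6 + 2*(-7)*(1/8)) + 14556)) = sqrt(6752 + ((6 - 7/4) + 14556)) = sqrt(6752 + (17/4 + 14556)) = sqrt(6752 + 58241/4) = sqrt(85249/4) = sqrt(85249)/2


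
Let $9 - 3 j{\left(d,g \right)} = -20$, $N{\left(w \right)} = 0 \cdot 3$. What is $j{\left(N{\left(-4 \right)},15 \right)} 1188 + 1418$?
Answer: $12902$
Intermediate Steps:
$N{\left(w \right)} = 0$
$j{\left(d,g \right)} = \frac{29}{3}$ ($j{\left(d,g \right)} = 3 - - \frac{20}{3} = 3 + \frac{20}{3} = \frac{29}{3}$)
$j{\left(N{\left(-4 \right)},15 \right)} 1188 + 1418 = \frac{29}{3} \cdot 1188 + 1418 = 11484 + 1418 = 12902$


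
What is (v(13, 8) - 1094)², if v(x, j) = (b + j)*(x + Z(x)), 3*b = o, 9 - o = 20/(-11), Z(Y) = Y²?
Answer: 1129228816/1089 ≈ 1.0369e+6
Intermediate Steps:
o = 119/11 (o = 9 - 20/(-11) = 9 - 20*(-1)/11 = 9 - 1*(-20/11) = 9 + 20/11 = 119/11 ≈ 10.818)
b = 119/33 (b = (⅓)*(119/11) = 119/33 ≈ 3.6061)
v(x, j) = (119/33 + j)*(x + x²)
(v(13, 8) - 1094)² = ((1/33)*13*(119 + 33*8 + 119*13 + 33*8*13) - 1094)² = ((1/33)*13*(119 + 264 + 1547 + 3432) - 1094)² = ((1/33)*13*5362 - 1094)² = (69706/33 - 1094)² = (33604/33)² = 1129228816/1089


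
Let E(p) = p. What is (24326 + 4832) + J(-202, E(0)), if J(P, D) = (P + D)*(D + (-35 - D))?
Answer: 36228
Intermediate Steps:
J(P, D) = -35*D - 35*P (J(P, D) = (D + P)*(-35) = -35*D - 35*P)
(24326 + 4832) + J(-202, E(0)) = (24326 + 4832) + (-35*0 - 35*(-202)) = 29158 + (0 + 7070) = 29158 + 7070 = 36228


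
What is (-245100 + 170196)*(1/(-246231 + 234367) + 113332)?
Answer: -12589216840461/1483 ≈ -8.4890e+9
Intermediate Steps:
(-245100 + 170196)*(1/(-246231 + 234367) + 113332) = -74904*(1/(-11864) + 113332) = -74904*(-1/11864 + 113332) = -74904*1344570847/11864 = -12589216840461/1483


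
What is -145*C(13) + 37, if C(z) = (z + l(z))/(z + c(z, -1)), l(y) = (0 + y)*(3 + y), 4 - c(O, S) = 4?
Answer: -2428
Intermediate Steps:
c(O, S) = 0 (c(O, S) = 4 - 1*4 = 4 - 4 = 0)
l(y) = y*(3 + y)
C(z) = (z + z*(3 + z))/z (C(z) = (z + z*(3 + z))/(z + 0) = (z + z*(3 + z))/z)
-145*C(13) + 37 = -145*(4 + 13) + 37 = -145*17 + 37 = -2465 + 37 = -2428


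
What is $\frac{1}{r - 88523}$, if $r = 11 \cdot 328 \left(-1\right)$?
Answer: $- \frac{1}{92131} \approx -1.0854 \cdot 10^{-5}$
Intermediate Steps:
$r = -3608$ ($r = 3608 \left(-1\right) = -3608$)
$\frac{1}{r - 88523} = \frac{1}{-3608 - 88523} = \frac{1}{-92131} = - \frac{1}{92131}$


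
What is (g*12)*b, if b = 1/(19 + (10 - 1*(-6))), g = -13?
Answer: -156/35 ≈ -4.4571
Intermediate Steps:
b = 1/35 (b = 1/(19 + (10 + 6)) = 1/(19 + 16) = 1/35 ≈ 0.028571)
(g*12)*b = -13*12*(1/35) = -156*1/35 = -156/35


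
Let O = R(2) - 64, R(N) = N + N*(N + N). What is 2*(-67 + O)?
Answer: -242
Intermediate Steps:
R(N) = N + 2*N² (R(N) = N + N*(2*N) = N + 2*N²)
O = -54 (O = 2*(1 + 2*2) - 64 = 2*(1 + 4) - 64 = 2*5 - 64 = 10 - 64 = -54)
2*(-67 + O) = 2*(-67 - 54) = 2*(-121) = -242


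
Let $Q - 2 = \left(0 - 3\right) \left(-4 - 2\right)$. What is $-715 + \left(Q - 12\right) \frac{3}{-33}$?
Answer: $- \frac{7873}{11} \approx -715.73$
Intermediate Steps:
$Q = 20$ ($Q = 2 + \left(0 - 3\right) \left(-4 - 2\right) = 2 + \left(0 - 3\right) \left(-6\right) = 2 - -18 = 2 + 18 = 20$)
$-715 + \left(Q - 12\right) \frac{3}{-33} = -715 + \left(20 - 12\right) \frac{3}{-33} = -715 + 8 \cdot 3 \left(- \frac{1}{33}\right) = -715 + 8 \left(- \frac{1}{11}\right) = -715 - \frac{8}{11} = - \frac{7873}{11}$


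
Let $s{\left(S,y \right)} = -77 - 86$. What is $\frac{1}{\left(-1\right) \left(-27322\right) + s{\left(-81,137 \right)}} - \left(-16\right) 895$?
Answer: $\frac{388916881}{27159} \approx 14320.0$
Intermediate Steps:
$s{\left(S,y \right)} = -163$ ($s{\left(S,y \right)} = -77 - 86 = -163$)
$\frac{1}{\left(-1\right) \left(-27322\right) + s{\left(-81,137 \right)}} - \left(-16\right) 895 = \frac{1}{\left(-1\right) \left(-27322\right) - 163} - \left(-16\right) 895 = \frac{1}{27322 - 163} - -14320 = \frac{1}{27159} + 14320 = \frac{388916881}{27159}$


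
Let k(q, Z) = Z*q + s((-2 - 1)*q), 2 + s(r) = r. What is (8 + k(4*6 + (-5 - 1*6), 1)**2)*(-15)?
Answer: -11880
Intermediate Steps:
s(r) = -2 + r
k(q, Z) = -2 - 3*q + Z*q (k(q, Z) = Z*q + (-2 + (-2 - 1)*q) = Z*q + (-2 - 3*q) = -2 - 3*q + Z*q)
(8 + k(4*6 + (-5 - 1*6), 1)**2)*(-15) = (8 + (-2 - 3*(4*6 + (-5 - 1*6)) + 1*(4*6 + (-5 - 1*6)))**2)*(-15) = (8 + (-2 - 3*(24 + (-5 - 6)) + 1*(24 + (-5 - 6)))**2)*(-15) = (8 + (-2 - 3*(24 - 11) + 1*(24 - 11))**2)*(-15) = (8 + (-2 - 3*13 + 1*13)**2)*(-15) = (8 + (-2 - 39 + 13)**2)*(-15) = (8 + (-28)**2)*(-15) = (8 + 784)*(-15) = 792*(-15) = -11880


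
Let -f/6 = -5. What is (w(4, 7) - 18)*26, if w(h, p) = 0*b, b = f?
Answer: -468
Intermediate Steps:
f = 30 (f = -6*(-5) = 30)
b = 30
w(h, p) = 0 (w(h, p) = 0*30 = 0)
(w(4, 7) - 18)*26 = (0 - 18)*26 = -18*26 = -468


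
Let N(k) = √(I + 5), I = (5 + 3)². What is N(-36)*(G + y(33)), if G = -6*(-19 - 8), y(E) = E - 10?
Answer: 185*√69 ≈ 1536.7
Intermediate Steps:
y(E) = -10 + E
I = 64 (I = 8² = 64)
N(k) = √69 (N(k) = √(64 + 5) = √69)
G = 162 (G = -6*(-27) = 162)
N(-36)*(G + y(33)) = √69*(162 + (-10 + 33)) = √69*(162 + 23) = √69*185 = 185*√69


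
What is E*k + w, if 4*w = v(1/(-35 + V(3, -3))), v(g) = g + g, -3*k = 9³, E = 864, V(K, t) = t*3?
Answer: -18475777/88 ≈ -2.0995e+5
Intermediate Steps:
V(K, t) = 3*t
k = -243 (k = -⅓*9³ = -⅓*729 = -243)
v(g) = 2*g
w = -1/88 (w = (2/(-35 + 3*(-3)))/4 = (2/(-35 - 9))/4 = (2/(-44))/4 = (2*(-1/44))/4 = (¼)*(-1/22) = -1/88 ≈ -0.011364)
E*k + w = 864*(-243) - 1/88 = -209952 - 1/88 = -18475777/88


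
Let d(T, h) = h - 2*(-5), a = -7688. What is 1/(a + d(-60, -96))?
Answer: -1/7774 ≈ -0.00012863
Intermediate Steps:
d(T, h) = 10 + h (d(T, h) = h + 10 = 10 + h)
1/(a + d(-60, -96)) = 1/(-7688 + (10 - 96)) = 1/(-7688 - 86) = 1/(-7774) = -1/7774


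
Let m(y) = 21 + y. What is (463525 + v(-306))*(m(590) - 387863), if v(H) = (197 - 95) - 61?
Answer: -179516860632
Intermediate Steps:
v(H) = 41 (v(H) = 102 - 61 = 41)
(463525 + v(-306))*(m(590) - 387863) = (463525 + 41)*((21 + 590) - 387863) = 463566*(611 - 387863) = 463566*(-387252) = -179516860632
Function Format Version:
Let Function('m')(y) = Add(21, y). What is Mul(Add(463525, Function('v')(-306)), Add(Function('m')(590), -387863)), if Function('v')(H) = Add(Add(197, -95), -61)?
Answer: -179516860632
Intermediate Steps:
Function('v')(H) = 41 (Function('v')(H) = Add(102, -61) = 41)
Mul(Add(463525, Function('v')(-306)), Add(Function('m')(590), -387863)) = Mul(Add(463525, 41), Add(Add(21, 590), -387863)) = Mul(463566, Add(611, -387863)) = Mul(463566, -387252) = -179516860632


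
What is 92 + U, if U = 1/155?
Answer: 14261/155 ≈ 92.006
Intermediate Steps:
U = 1/155 ≈ 0.0064516
92 + U = 92 + 1/155 = 14261/155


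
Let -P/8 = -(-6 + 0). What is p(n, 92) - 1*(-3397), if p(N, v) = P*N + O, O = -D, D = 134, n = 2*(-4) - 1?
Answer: 3695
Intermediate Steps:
n = -9 (n = -8 - 1 = -9)
P = -48 (P = -(-8)*(-6 + 0) = -(-8)*(-6) = -8*6 = -48)
O = -134 (O = -1*134 = -134)
p(N, v) = -134 - 48*N (p(N, v) = -48*N - 134 = -134 - 48*N)
p(n, 92) - 1*(-3397) = (-134 - 48*(-9)) - 1*(-3397) = (-134 + 432) + 3397 = 298 + 3397 = 3695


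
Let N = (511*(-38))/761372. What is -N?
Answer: 9709/380686 ≈ 0.025504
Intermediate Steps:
N = -9709/380686 (N = -19418*1/761372 = -9709/380686 ≈ -0.025504)
-N = -1*(-9709/380686) = 9709/380686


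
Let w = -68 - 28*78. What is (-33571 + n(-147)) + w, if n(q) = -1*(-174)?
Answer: -35649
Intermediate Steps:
n(q) = 174
w = -2252 (w = -68 - 2184 = -2252)
(-33571 + n(-147)) + w = (-33571 + 174) - 2252 = -33397 - 2252 = -35649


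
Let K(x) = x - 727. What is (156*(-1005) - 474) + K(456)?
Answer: -157525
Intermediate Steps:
K(x) = -727 + x
(156*(-1005) - 474) + K(456) = (156*(-1005) - 474) + (-727 + 456) = (-156780 - 474) - 271 = -157254 - 271 = -157525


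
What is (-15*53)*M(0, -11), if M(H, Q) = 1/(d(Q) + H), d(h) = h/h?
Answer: -795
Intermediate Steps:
d(h) = 1
M(H, Q) = 1/(1 + H)
(-15*53)*M(0, -11) = (-15*53)/(1 + 0) = -795/1 = -795*1 = -795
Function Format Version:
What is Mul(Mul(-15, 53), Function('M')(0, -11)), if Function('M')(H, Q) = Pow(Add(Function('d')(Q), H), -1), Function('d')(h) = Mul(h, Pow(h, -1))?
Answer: -795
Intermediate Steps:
Function('d')(h) = 1
Function('M')(H, Q) = Pow(Add(1, H), -1)
Mul(Mul(-15, 53), Function('M')(0, -11)) = Mul(Mul(-15, 53), Pow(Add(1, 0), -1)) = Mul(-795, Pow(1, -1)) = Mul(-795, 1) = -795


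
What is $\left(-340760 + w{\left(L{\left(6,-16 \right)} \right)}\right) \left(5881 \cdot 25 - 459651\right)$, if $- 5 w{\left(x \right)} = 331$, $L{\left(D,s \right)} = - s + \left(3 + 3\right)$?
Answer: $\frac{532755658006}{5} \approx 1.0655 \cdot 10^{11}$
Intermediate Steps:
$L{\left(D,s \right)} = 6 - s$ ($L{\left(D,s \right)} = - s + 6 = 6 - s$)
$w{\left(x \right)} = - \frac{331}{5}$ ($w{\left(x \right)} = \left(- \frac{1}{5}\right) 331 = - \frac{331}{5}$)
$\left(-340760 + w{\left(L{\left(6,-16 \right)} \right)}\right) \left(5881 \cdot 25 - 459651\right) = \left(-340760 - \frac{331}{5}\right) \left(5881 \cdot 25 - 459651\right) = - \frac{1704131 \left(147025 - 459651\right)}{5} = \left(- \frac{1704131}{5}\right) \left(-312626\right) = \frac{532755658006}{5}$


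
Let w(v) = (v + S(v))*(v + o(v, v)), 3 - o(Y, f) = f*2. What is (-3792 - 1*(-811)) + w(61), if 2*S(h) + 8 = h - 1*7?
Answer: -7853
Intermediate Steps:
S(h) = -15/2 + h/2 (S(h) = -4 + (h - 1*7)/2 = -4 + (h - 7)/2 = -4 + (-7 + h)/2 = -4 + (-7/2 + h/2) = -15/2 + h/2)
o(Y, f) = 3 - 2*f (o(Y, f) = 3 - f*2 = 3 - 2*f)
w(v) = (3 - v)*(-15/2 + 3*v/2) (w(v) = (v + (-15/2 + v/2))*(v + (3 - 2*v)) = (-15/2 + 3*v/2)*(3 - v) = (3 - v)*(-15/2 + 3*v/2))
(-3792 - 1*(-811)) + w(61) = (-3792 - 1*(-811)) + (-45/2 + 12*61 - 3/2*61**2) = (-3792 + 811) + (-45/2 + 732 - 3/2*3721) = -2981 + (-45/2 + 732 - 11163/2) = -2981 - 4872 = -7853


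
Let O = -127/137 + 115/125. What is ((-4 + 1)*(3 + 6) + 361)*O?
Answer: -8016/3425 ≈ -2.3404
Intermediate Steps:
O = -24/3425 (O = -127*1/137 + 115*(1/125) = -127/137 + 23/25 = -24/3425 ≈ -0.0070073)
((-4 + 1)*(3 + 6) + 361)*O = ((-4 + 1)*(3 + 6) + 361)*(-24/3425) = (-3*9 + 361)*(-24/3425) = (-27 + 361)*(-24/3425) = 334*(-24/3425) = -8016/3425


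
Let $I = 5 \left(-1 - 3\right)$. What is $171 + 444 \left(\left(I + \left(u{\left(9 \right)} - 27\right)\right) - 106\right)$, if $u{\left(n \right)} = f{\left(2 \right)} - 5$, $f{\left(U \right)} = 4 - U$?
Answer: $-69093$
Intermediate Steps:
$u{\left(n \right)} = -3$ ($u{\left(n \right)} = \left(4 - 2\right) - 5 = 2 - 5 = -3$)
$I = -20$ ($I = 5 \left(-4\right) = -20$)
$171 + 444 \left(\left(I + \left(u{\left(9 \right)} - 27\right)\right) - 106\right) = 171 + 444 \left(\left(-20 - 30\right) - 106\right) = 171 + 444 \left(-50 - 106\right) = 171 + 444 \left(-156\right) = 171 - 69264 = -69093$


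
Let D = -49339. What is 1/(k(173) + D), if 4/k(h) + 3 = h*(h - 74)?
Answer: -4281/211220258 ≈ -2.0268e-5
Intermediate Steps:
k(h) = 4/(-3 + h*(-74 + h)) (k(h) = 4/(-3 + h*(h - 74)) = 4/(-3 + h*(-74 + h)))
1/(k(173) + D) = 1/(4/(-3 + 173² - 74*173) - 49339) = 1/(4/(-3 + 29929 - 12802) - 49339) = 1/(4/17124 - 49339) = 1/(4*(1/17124) - 49339) = 1/(1/4281 - 49339) = 1/(-211220258/4281) = -4281/211220258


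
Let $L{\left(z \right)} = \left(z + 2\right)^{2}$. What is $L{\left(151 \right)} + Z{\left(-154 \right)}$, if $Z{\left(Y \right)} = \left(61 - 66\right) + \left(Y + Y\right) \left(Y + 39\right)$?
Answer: $58824$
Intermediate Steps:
$Z{\left(Y \right)} = -5 + 2 Y \left(39 + Y\right)$
$L{\left(z \right)} = \left(2 + z\right)^{2}$
$L{\left(151 \right)} + Z{\left(-154 \right)} = \left(2 + 151\right)^{2} + \left(-5 + 2 \left(-154\right)^{2} + 78 \left(-154\right)\right) = 153^{2} - -35415 = 23409 - -35415 = 23409 + 35415 = 58824$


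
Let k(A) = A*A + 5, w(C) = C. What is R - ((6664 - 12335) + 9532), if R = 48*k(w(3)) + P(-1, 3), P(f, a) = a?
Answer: -3186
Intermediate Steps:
k(A) = 5 + A**2 (k(A) = A**2 + 5 = 5 + A**2)
R = 675 (R = 48*(5 + 3**2) + 3 = 48*(5 + 9) + 3 = 48*14 + 3 = 672 + 3 = 675)
R - ((6664 - 12335) + 9532) = 675 - ((6664 - 12335) + 9532) = 675 - (-5671 + 9532) = 675 - 1*3861 = 675 - 3861 = -3186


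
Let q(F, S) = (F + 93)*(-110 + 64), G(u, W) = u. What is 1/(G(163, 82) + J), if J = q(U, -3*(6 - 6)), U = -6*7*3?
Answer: 1/1681 ≈ 0.00059488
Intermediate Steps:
U = -126 (U = -42*3 = -126)
q(F, S) = -4278 - 46*F (q(F, S) = (93 + F)*(-46) = -4278 - 46*F)
J = 1518 (J = -4278 - 46*(-126) = -4278 + 5796 = 1518)
1/(G(163, 82) + J) = 1/(163 + 1518) = 1/1681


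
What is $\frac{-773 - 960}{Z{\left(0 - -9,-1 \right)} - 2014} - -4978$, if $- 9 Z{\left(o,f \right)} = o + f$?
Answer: $\frac{90286649}{18134} \approx 4978.9$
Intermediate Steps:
$Z{\left(o,f \right)} = - \frac{f}{9} - \frac{o}{9}$ ($Z{\left(o,f \right)} = - \frac{o + f}{9} = - \frac{f + o}{9} = - \frac{f}{9} - \frac{o}{9}$)
$\frac{-773 - 960}{Z{\left(0 - -9,-1 \right)} - 2014} - -4978 = \frac{-773 - 960}{\left(\left(- \frac{1}{9}\right) \left(-1\right) - \frac{0 - -9}{9}\right) - 2014} - -4978 = - \frac{1733}{\left(\frac{1}{9} - \frac{0 + 9}{9}\right) - 2014} + 4978 = - \frac{1733}{\left(\frac{1}{9} - 1\right) - 2014} + 4978 = - \frac{1733}{- \frac{8}{9} - 2014} + 4978 = - \frac{1733}{- \frac{18134}{9}} + 4978 = \left(-1733\right) \left(- \frac{9}{18134}\right) + 4978 = \frac{15597}{18134} + 4978 = \frac{90286649}{18134}$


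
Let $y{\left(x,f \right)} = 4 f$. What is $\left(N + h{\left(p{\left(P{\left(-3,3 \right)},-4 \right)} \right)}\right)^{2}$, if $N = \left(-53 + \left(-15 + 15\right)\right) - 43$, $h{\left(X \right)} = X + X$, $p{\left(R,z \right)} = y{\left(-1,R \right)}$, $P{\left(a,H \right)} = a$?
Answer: $14400$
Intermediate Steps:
$p{\left(R,z \right)} = 4 R$
$h{\left(X \right)} = 2 X$
$N = -96$ ($N = \left(-53 + 0\right) - 43 = -53 - 43 = -96$)
$\left(N + h{\left(p{\left(P{\left(-3,3 \right)},-4 \right)} \right)}\right)^{2} = \left(-96 + 2 \cdot 4 \left(-3\right)\right)^{2} = \left(-96 + 2 \left(-12\right)\right)^{2} = \left(-96 - 24\right)^{2} = \left(-120\right)^{2} = 14400$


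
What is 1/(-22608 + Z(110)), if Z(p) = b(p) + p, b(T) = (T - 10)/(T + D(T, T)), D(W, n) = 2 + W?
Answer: -111/2497228 ≈ -4.4449e-5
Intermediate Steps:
b(T) = (-10 + T)/(2 + 2*T) (b(T) = (T - 10)/(T + (2 + T)) = (-10 + T)/(2 + 2*T))
Z(p) = p + (-10 + p)/(2*(1 + p)) (Z(p) = (-10 + p)/(2*(1 + p)) + p = p + (-10 + p)/(2*(1 + p)))
1/(-22608 + Z(110)) = 1/(-22608 + (-5 + (1/2)*110 + 110*(1 + 110))/(1 + 110)) = 1/(-22608 + (-5 + 55 + 110*111)/111) = 1/(-22608 + (-5 + 55 + 12210)/111) = 1/(-22608 + (1/111)*12260) = 1/(-22608 + 12260/111) = 1/(-2497228/111) = -111/2497228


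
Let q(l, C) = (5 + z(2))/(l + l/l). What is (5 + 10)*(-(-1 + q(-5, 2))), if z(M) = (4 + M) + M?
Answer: 255/4 ≈ 63.750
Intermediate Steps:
z(M) = 4 + 2*M
q(l, C) = 13/(1 + l) (q(l, C) = (5 + (4 + 2*2))/(l + l/l) = (5 + (4 + 4))/(l + 1) = (5 + 8)/(1 + l) = 13/(1 + l))
(5 + 10)*(-(-1 + q(-5, 2))) = (5 + 10)*(-(-1 + 13/(1 - 5))) = 15*(-(-1 + 13/(-4))) = 15*(-(-1 + 13*(-¼))) = 15*(-(-1 - 13/4)) = 15*(-1*(-17/4)) = 15*(17/4) = 255/4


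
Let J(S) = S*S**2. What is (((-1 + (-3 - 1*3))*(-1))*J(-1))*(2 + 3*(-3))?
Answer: 49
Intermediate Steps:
J(S) = S**3
(((-1 + (-3 - 1*3))*(-1))*J(-1))*(2 + 3*(-3)) = (((-1 + (-3 - 1*3))*(-1))*(-1)**3)*(2 + 3*(-3)) = (((-1 + (-3 - 3))*(-1))*(-1))*(2 - 9) = (((-1 - 6)*(-1))*(-1))*(-7) = (-7*(-1)*(-1))*(-7) = (7*(-1))*(-7) = -7*(-7) = 49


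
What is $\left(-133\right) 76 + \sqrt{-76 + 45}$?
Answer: $-10108 + i \sqrt{31} \approx -10108.0 + 5.5678 i$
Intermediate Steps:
$\left(-133\right) 76 + \sqrt{-76 + 45} = -10108 + \sqrt{-31} = -10108 + i \sqrt{31}$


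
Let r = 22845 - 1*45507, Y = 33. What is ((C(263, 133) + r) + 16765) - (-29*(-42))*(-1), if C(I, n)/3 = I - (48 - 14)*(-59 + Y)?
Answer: -1238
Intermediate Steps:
r = -22662 (r = 22845 - 45507 = -22662)
C(I, n) = 2652 + 3*I (C(I, n) = 3*(I - (48 - 14)*(-59 + 33)) = 3*(I - 34*(-26)) = 3*(I - 1*(-884)) = 3*(I + 884) = 3*(884 + I) = 2652 + 3*I)
((C(263, 133) + r) + 16765) - (-29*(-42))*(-1) = (((2652 + 3*263) - 22662) + 16765) - (-29*(-42))*(-1) = (((2652 + 789) - 22662) + 16765) - 1218*(-1) = ((3441 - 22662) + 16765) - 1*(-1218) = (-19221 + 16765) + 1218 = -2456 + 1218 = -1238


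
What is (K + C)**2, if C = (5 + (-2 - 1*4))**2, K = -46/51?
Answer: 25/2601 ≈ 0.0096117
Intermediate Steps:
K = -46/51 (K = -46*1/51 = -46/51 ≈ -0.90196)
C = 1 (C = (5 + (-2 - 4))**2 = (5 - 6)**2 = (-1)**2 = 1)
(K + C)**2 = (-46/51 + 1)**2 = (5/51)**2 = 25/2601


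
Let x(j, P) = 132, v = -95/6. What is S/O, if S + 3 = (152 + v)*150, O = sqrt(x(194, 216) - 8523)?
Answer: -20422*I*sqrt(8391)/8391 ≈ -222.94*I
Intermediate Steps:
v = -95/6 (v = -95*1/6 = -95/6 ≈ -15.833)
O = I*sqrt(8391) (O = sqrt(132 - 8523) = sqrt(-8391) = I*sqrt(8391) ≈ 91.602*I)
S = 20422 (S = -3 + (152 - 95/6)*150 = -3 + (817/6)*150 = -3 + 20425 = 20422)
S/O = 20422/((I*sqrt(8391))) = 20422*(-I*sqrt(8391)/8391) = -20422*I*sqrt(8391)/8391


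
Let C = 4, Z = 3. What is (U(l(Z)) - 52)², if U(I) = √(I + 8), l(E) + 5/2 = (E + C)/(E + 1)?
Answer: (104 - √29)²/4 ≈ 2431.2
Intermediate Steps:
l(E) = -5/2 + (4 + E)/(1 + E) (l(E) = -5/2 + (E + 4)/(E + 1) = -5/2 + (4 + E)/(1 + E))
U(I) = √(8 + I)
(U(l(Z)) - 52)² = (√(8 + 3*(1 - 1*3)/(2*(1 + 3))) - 52)² = (√(8 + (3/2)*(1 - 3)/4) - 52)² = (√(8 + (3/2)*(¼)*(-2)) - 52)² = (√(8 - ¾) - 52)² = (√(29/4) - 52)² = (√29/2 - 52)² = (-52 + √29/2)²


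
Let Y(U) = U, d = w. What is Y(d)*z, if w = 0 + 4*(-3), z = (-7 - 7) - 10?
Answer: 288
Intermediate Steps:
z = -24 (z = -14 - 10 = -24)
w = -12 (w = 0 - 12 = -12)
d = -12
Y(d)*z = -12*(-24) = 288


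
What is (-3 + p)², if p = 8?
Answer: 25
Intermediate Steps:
(-3 + p)² = (-3 + 8)² = 5² = 25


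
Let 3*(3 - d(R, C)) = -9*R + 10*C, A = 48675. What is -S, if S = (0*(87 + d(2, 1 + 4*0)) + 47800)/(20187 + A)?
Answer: -23900/34431 ≈ -0.69414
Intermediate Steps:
d(R, C) = 3 + 3*R - 10*C/3 (d(R, C) = 3 - (-9*R + 10*C)/3 = 3 + (3*R - 10*C/3) = 3 + 3*R - 10*C/3)
S = 23900/34431 (S = (0*(87 + (3 + 3*2 - 10*(1 + 4*0)/3)) + 47800)/(20187 + 48675) = (0*(87 + (3 + 6 - 10*(1 + 0)/3)) + 47800)/68862 = (0*(87 + (3 + 6 - 10/3*1)) + 47800)*(1/68862) = (0*(87 + (3 + 6 - 10/3)) + 47800)*(1/68862) = (0*(87 + 17/3) + 47800)*(1/68862) = (0*(278/3) + 47800)*(1/68862) = (0 + 47800)*(1/68862) = 47800*(1/68862) = 23900/34431 ≈ 0.69414)
-S = -1*23900/34431 = -23900/34431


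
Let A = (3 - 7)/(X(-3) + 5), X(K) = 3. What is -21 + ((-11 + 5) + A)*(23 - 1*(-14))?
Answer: -523/2 ≈ -261.50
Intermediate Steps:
A = -½ (A = (3 - 7)/(3 + 5) = -4/8 = -4*⅛ = -½ ≈ -0.50000)
-21 + ((-11 + 5) + A)*(23 - 1*(-14)) = -21 + ((-11 + 5) - ½)*(23 - 1*(-14)) = -21 + (-6 - ½)*(23 + 14) = -21 - 13/2*37 = -21 - 481/2 = -523/2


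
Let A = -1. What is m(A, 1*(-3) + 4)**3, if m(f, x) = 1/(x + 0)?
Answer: 1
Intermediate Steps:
m(f, x) = 1/x
m(A, 1*(-3) + 4)**3 = (1/(1*(-3) + 4))**3 = (1/(-3 + 4))**3 = (1/1)**3 = 1**3 = 1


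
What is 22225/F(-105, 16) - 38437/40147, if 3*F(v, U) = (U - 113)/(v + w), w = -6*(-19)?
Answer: -1268154706/204961 ≈ -6187.3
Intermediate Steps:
w = 114
F(v, U) = (-113 + U)/(3*(114 + v)) (F(v, U) = ((U - 113)/(v + 114))/3 = ((-113 + U)/(114 + v))/3 = (-113 + U)/(3*(114 + v)))
22225/F(-105, 16) - 38437/40147 = 22225/(((-113 + 16)/(3*(114 - 105)))) - 38437/40147 = 22225/(((⅓)*(-97)/9)) - 38437*1/40147 = 22225/(((⅓)*(⅑)*(-97))) - 2023/2113 = 22225/(-97/27) - 2023/2113 = 22225*(-27/97) - 2023/2113 = -600075/97 - 2023/2113 = -1268154706/204961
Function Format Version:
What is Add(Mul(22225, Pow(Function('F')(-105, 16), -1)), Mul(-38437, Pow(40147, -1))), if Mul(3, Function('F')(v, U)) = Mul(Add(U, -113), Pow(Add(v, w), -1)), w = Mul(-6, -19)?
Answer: Rational(-1268154706, 204961) ≈ -6187.3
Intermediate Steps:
w = 114
Function('F')(v, U) = Mul(Rational(1, 3), Pow(Add(114, v), -1), Add(-113, U)) (Function('F')(v, U) = Mul(Rational(1, 3), Mul(Add(U, -113), Pow(Add(v, 114), -1))) = Mul(Rational(1, 3), Mul(Add(-113, U), Pow(Add(114, v), -1))) = Mul(Rational(1, 3), Mul(Pow(Add(114, v), -1), Add(-113, U))) = Mul(Rational(1, 3), Pow(Add(114, v), -1), Add(-113, U)))
Add(Mul(22225, Pow(Function('F')(-105, 16), -1)), Mul(-38437, Pow(40147, -1))) = Add(Mul(22225, Pow(Mul(Rational(1, 3), Pow(Add(114, -105), -1), Add(-113, 16)), -1)), Mul(-38437, Pow(40147, -1))) = Add(Mul(22225, Pow(Mul(Rational(1, 3), Pow(9, -1), -97), -1)), Mul(-38437, Rational(1, 40147))) = Add(Mul(22225, Pow(Mul(Rational(1, 3), Rational(1, 9), -97), -1)), Rational(-2023, 2113)) = Add(Mul(22225, Pow(Rational(-97, 27), -1)), Rational(-2023, 2113)) = Add(Mul(22225, Rational(-27, 97)), Rational(-2023, 2113)) = Add(Rational(-600075, 97), Rational(-2023, 2113)) = Rational(-1268154706, 204961)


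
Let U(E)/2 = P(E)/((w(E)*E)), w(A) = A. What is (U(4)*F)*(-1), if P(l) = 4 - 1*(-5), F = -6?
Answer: 27/4 ≈ 6.7500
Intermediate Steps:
P(l) = 9 (P(l) = 4 + 5 = 9)
U(E) = 18/E² (U(E) = 2*(9/((E*E))) = 2*(9/(E²)) = 2*(9/E²) = 18/E²)
(U(4)*F)*(-1) = ((18/4²)*(-6))*(-1) = ((18*(1/16))*(-6))*(-1) = ((9/8)*(-6))*(-1) = -27/4*(-1) = 27/4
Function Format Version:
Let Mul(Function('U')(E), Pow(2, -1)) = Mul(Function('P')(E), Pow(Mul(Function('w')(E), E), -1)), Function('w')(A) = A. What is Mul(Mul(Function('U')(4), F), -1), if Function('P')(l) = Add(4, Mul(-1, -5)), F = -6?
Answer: Rational(27, 4) ≈ 6.7500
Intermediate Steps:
Function('P')(l) = 9 (Function('P')(l) = Add(4, 5) = 9)
Function('U')(E) = Mul(18, Pow(E, -2)) (Function('U')(E) = Mul(2, Mul(9, Pow(Mul(E, E), -1))) = Mul(2, Mul(9, Pow(Pow(E, 2), -1))) = Mul(2, Mul(9, Pow(E, -2))) = Mul(18, Pow(E, -2)))
Mul(Mul(Function('U')(4), F), -1) = Mul(Mul(Mul(18, Pow(4, -2)), -6), -1) = Mul(Mul(Mul(18, Rational(1, 16)), -6), -1) = Mul(Mul(Rational(9, 8), -6), -1) = Mul(Rational(-27, 4), -1) = Rational(27, 4)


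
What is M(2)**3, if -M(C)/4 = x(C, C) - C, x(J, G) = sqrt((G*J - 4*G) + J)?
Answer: 64*(2 - I*sqrt(2))**3 ≈ -256.0 - 905.1*I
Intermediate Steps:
x(J, G) = sqrt(J - 4*G + G*J) (x(J, G) = sqrt((-4*G + G*J) + J) = sqrt(J - 4*G + G*J))
M(C) = -4*sqrt(C**2 - 3*C) + 4*C (M(C) = -4*(sqrt(C - 4*C + C*C) - C) = -4*(sqrt(C - 4*C + C**2) - C) = -4*(sqrt(C**2 - 3*C) - C) = -4*sqrt(C**2 - 3*C) + 4*C)
M(2)**3 = (-4*sqrt(2)*sqrt(-3 + 2) + 4*2)**3 = (-4*I*sqrt(2) + 8)**3 = (8 - 4*I*sqrt(2))**3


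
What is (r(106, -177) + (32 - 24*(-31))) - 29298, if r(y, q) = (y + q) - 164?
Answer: -28757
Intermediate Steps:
r(y, q) = -164 + q + y (r(y, q) = (q + y) - 164 = -164 + q + y)
(r(106, -177) + (32 - 24*(-31))) - 29298 = ((-164 - 177 + 106) + (32 - 24*(-31))) - 29298 = (-235 + (32 + 744)) - 29298 = (-235 + 776) - 29298 = 541 - 29298 = -28757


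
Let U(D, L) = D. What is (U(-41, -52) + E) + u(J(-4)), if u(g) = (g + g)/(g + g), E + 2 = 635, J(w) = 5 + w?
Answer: 593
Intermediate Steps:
E = 633 (E = -2 + 635 = 633)
u(g) = 1 (u(g) = (2*g)/((2*g)) = (2*g)*(1/(2*g)) = 1)
(U(-41, -52) + E) + u(J(-4)) = (-41 + 633) + 1 = 592 + 1 = 593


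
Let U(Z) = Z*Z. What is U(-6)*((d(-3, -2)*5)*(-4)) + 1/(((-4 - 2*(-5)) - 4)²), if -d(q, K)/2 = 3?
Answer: 17281/4 ≈ 4320.3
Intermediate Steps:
d(q, K) = -6 (d(q, K) = -2*3 = -6)
U(Z) = Z²
U(-6)*((d(-3, -2)*5)*(-4)) + 1/(((-4 - 2*(-5)) - 4)²) = (-6)²*(-6*5*(-4)) + 1/(((-4 - 2*(-5)) - 4)²) = 36*(-30*(-4)) + 1/(((-4 + 10) - 4)²) = 36*120 + 1/((6 - 4)²) = 4320 + 1/(2²) = 4320 + 1/4 = 4320 + ¼ = 17281/4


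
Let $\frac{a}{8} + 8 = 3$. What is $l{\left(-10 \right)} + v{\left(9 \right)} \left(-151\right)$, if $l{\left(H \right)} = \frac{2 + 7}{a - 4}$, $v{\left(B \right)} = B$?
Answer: $- \frac{59805}{44} \approx -1359.2$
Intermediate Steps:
$a = -40$ ($a = -64 + 8 \cdot 3 = -64 + 24 = -40$)
$l{\left(H \right)} = - \frac{9}{44}$ ($l{\left(H \right)} = \frac{2 + 7}{-40 - 4} = \frac{9}{-44} = 9 \left(- \frac{1}{44}\right) = - \frac{9}{44}$)
$l{\left(-10 \right)} + v{\left(9 \right)} \left(-151\right) = - \frac{9}{44} + 9 \left(-151\right) = - \frac{9}{44} - 1359 = - \frac{59805}{44}$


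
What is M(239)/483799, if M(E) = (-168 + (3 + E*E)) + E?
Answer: 57195/483799 ≈ 0.11822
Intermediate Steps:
M(E) = -165 + E + E**2 (M(E) = (-168 + (3 + E**2)) + E = (-165 + E**2) + E = -165 + E + E**2)
M(239)/483799 = (-165 + 239 + 239**2)/483799 = (-165 + 239 + 57121)*(1/483799) = 57195*(1/483799) = 57195/483799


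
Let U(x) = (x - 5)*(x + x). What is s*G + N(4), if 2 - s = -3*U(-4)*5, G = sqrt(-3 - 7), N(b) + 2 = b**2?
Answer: 14 + 1082*I*sqrt(10) ≈ 14.0 + 3421.6*I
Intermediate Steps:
N(b) = -2 + b**2
U(x) = 2*x*(-5 + x) (U(x) = (-5 + x)*(2*x) = 2*x*(-5 + x))
G = I*sqrt(10) (G = sqrt(-10) = I*sqrt(10) ≈ 3.1623*I)
s = 1082 (s = 2 - (-6*(-4)*(-5 - 4))*5 = 2 - (-6*(-4)*(-9))*5 = 2 - (-3*72)*5 = 2 - (-216)*5 = 2 - 1*(-1080) = 2 + 1080 = 1082)
s*G + N(4) = 1082*(I*sqrt(10)) + (-2 + 4**2) = 1082*I*sqrt(10) + (-2 + 16) = 1082*I*sqrt(10) + 14 = 14 + 1082*I*sqrt(10)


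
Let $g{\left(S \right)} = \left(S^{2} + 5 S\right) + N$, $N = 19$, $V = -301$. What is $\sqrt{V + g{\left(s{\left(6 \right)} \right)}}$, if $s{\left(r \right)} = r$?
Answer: $6 i \sqrt{6} \approx 14.697 i$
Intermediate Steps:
$g{\left(S \right)} = 19 + S^{2} + 5 S$ ($g{\left(S \right)} = \left(S^{2} + 5 S\right) + 19 = 19 + S^{2} + 5 S$)
$\sqrt{V + g{\left(s{\left(6 \right)} \right)}} = \sqrt{-301 + \left(19 + 6^{2} + 5 \cdot 6\right)} = \sqrt{-301 + \left(19 + 36 + 30\right)} = \sqrt{-301 + 85} = \sqrt{-216} = 6 i \sqrt{6}$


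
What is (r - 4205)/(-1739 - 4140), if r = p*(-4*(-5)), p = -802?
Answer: 20245/5879 ≈ 3.4436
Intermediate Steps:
r = -16040 (r = -(-3208)*(-5) = -802*20 = -16040)
(r - 4205)/(-1739 - 4140) = (-16040 - 4205)/(-1739 - 4140) = -20245/(-5879) = -20245*(-1/5879) = 20245/5879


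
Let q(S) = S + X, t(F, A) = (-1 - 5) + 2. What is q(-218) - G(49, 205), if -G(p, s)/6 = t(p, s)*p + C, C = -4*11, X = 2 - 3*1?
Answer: -1659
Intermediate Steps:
X = -1 (X = 2 - 3 = -1)
t(F, A) = -4 (t(F, A) = -6 + 2 = -4)
C = -44
q(S) = -1 + S (q(S) = S - 1 = -1 + S)
G(p, s) = 264 + 24*p (G(p, s) = -6*(-4*p - 44) = -6*(-44 - 4*p) = 264 + 24*p)
q(-218) - G(49, 205) = (-1 - 218) - (264 + 24*49) = -219 - (264 + 1176) = -219 - 1*1440 = -219 - 1440 = -1659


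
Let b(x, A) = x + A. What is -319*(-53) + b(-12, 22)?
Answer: 16917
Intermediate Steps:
b(x, A) = A + x
-319*(-53) + b(-12, 22) = -319*(-53) + (22 - 12) = 16907 + 10 = 16917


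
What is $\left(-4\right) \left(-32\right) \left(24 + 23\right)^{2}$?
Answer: $282752$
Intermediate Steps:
$\left(-4\right) \left(-32\right) \left(24 + 23\right)^{2} = 128 \cdot 47^{2} = 128 \cdot 2209 = 282752$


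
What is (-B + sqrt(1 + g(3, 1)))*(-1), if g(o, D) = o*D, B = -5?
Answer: -7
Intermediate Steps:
g(o, D) = D*o
(-B + sqrt(1 + g(3, 1)))*(-1) = (-1*(-5) + sqrt(1 + 1*3))*(-1) = (5 + sqrt(1 + 3))*(-1) = (5 + sqrt(4))*(-1) = (5 + 2)*(-1) = 7*(-1) = -7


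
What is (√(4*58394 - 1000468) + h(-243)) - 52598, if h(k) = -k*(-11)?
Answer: -55271 + 2*I*√191723 ≈ -55271.0 + 875.72*I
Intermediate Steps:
h(k) = 11*k
(√(4*58394 - 1000468) + h(-243)) - 52598 = (√(4*58394 - 1000468) + 11*(-243)) - 52598 = (√(233576 - 1000468) - 2673) - 52598 = (√(-766892) - 2673) - 52598 = (2*I*√191723 - 2673) - 52598 = (-2673 + 2*I*√191723) - 52598 = -55271 + 2*I*√191723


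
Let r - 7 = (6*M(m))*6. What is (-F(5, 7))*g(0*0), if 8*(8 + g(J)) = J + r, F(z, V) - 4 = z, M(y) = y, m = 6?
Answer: -1431/8 ≈ -178.88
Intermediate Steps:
F(z, V) = 4 + z
r = 223 (r = 7 + (6*6)*6 = 7 + 36*6 = 7 + 216 = 223)
g(J) = 159/8 + J/8 (g(J) = -8 + (J + 223)/8 = -8 + (223 + J)/8 = -8 + (223/8 + J/8) = 159/8 + J/8)
(-F(5, 7))*g(0*0) = (-(4 + 5))*(159/8 + (0*0)/8) = (-1*9)*(159/8 + (1/8)*0) = -9*(159/8 + 0) = -9*159/8 = -1431/8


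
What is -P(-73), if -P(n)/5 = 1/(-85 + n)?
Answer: -5/158 ≈ -0.031646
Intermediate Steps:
P(n) = -5/(-85 + n)
-P(-73) = -(-5)/(-85 - 73) = -(-5)/(-158) = -(-5)*(-1)/158 = -1*5/158 = -5/158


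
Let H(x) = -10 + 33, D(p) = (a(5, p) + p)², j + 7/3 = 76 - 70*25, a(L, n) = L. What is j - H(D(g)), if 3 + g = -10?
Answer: -5098/3 ≈ -1699.3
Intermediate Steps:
g = -13 (g = -3 - 10 = -13)
j = -5029/3 (j = -7/3 + (76 - 70*25) = -7/3 + (76 - 1750) = -7/3 - 1674 = -5029/3 ≈ -1676.3)
D(p) = (5 + p)²
H(x) = 23
j - H(D(g)) = -5029/3 - 1*23 = -5029/3 - 23 = -5098/3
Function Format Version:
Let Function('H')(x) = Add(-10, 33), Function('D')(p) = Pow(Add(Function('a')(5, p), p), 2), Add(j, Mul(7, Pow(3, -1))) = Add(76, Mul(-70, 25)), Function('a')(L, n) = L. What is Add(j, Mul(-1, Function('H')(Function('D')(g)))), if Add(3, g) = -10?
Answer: Rational(-5098, 3) ≈ -1699.3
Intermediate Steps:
g = -13 (g = Add(-3, -10) = -13)
j = Rational(-5029, 3) (j = Add(Rational(-7, 3), Add(76, Mul(-70, 25))) = Add(Rational(-7, 3), Add(76, -1750)) = Add(Rational(-7, 3), -1674) = Rational(-5029, 3) ≈ -1676.3)
Function('D')(p) = Pow(Add(5, p), 2)
Function('H')(x) = 23
Add(j, Mul(-1, Function('H')(Function('D')(g)))) = Add(Rational(-5029, 3), Mul(-1, 23)) = Add(Rational(-5029, 3), -23) = Rational(-5098, 3)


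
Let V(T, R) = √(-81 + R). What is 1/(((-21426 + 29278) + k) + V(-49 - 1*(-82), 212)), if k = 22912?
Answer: 30764/946423565 - √131/946423565 ≈ 3.2493e-5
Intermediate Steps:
1/(((-21426 + 29278) + k) + V(-49 - 1*(-82), 212)) = 1/(((-21426 + 29278) + 22912) + √(-81 + 212)) = 1/((7852 + 22912) + √131) = 1/(30764 + √131)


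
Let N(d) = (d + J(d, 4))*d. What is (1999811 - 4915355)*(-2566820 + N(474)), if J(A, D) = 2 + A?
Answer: 6170807186880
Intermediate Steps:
N(d) = d*(2 + 2*d) (N(d) = (d + (2 + d))*d = (2 + 2*d)*d = d*(2 + 2*d))
(1999811 - 4915355)*(-2566820 + N(474)) = (1999811 - 4915355)*(-2566820 + 2*474*(1 + 474)) = -2915544*(-2566820 + 2*474*475) = -2915544*(-2566820 + 450300) = -2915544*(-2116520) = 6170807186880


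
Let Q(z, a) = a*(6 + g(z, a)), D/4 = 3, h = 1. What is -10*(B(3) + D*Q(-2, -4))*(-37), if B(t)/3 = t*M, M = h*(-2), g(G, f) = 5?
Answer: -202020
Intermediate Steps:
D = 12 (D = 4*3 = 12)
M = -2 (M = 1*(-2) = -2)
Q(z, a) = 11*a (Q(z, a) = a*(6 + 5) = a*11 = 11*a)
B(t) = -6*t (B(t) = 3*(t*(-2)) = 3*(-2*t) = -6*t)
-10*(B(3) + D*Q(-2, -4))*(-37) = -10*(-6*3 + 12*(11*(-4)))*(-37) = -10*(-18 + 12*(-44))*(-37) = -10*(-18 - 528)*(-37) = -10*(-546)*(-37) = 5460*(-37) = -202020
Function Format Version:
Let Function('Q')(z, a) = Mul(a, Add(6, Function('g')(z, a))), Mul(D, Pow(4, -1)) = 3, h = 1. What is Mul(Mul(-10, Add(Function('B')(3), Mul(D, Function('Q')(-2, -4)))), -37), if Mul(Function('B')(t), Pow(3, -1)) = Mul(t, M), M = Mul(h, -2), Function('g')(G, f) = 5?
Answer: -202020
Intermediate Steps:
D = 12 (D = Mul(4, 3) = 12)
M = -2 (M = Mul(1, -2) = -2)
Function('Q')(z, a) = Mul(11, a) (Function('Q')(z, a) = Mul(a, Add(6, 5)) = Mul(a, 11) = Mul(11, a))
Function('B')(t) = Mul(-6, t) (Function('B')(t) = Mul(3, Mul(t, -2)) = Mul(3, Mul(-2, t)) = Mul(-6, t))
Mul(Mul(-10, Add(Function('B')(3), Mul(D, Function('Q')(-2, -4)))), -37) = Mul(Mul(-10, Add(Mul(-6, 3), Mul(12, Mul(11, -4)))), -37) = Mul(Mul(-10, Add(-18, Mul(12, -44))), -37) = Mul(Mul(-10, Add(-18, -528)), -37) = Mul(Mul(-10, -546), -37) = Mul(5460, -37) = -202020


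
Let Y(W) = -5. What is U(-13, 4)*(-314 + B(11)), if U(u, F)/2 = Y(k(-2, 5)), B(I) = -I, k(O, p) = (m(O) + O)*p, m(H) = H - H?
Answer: 3250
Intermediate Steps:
m(H) = 0
k(O, p) = O*p (k(O, p) = (0 + O)*p = O*p)
U(u, F) = -10 (U(u, F) = 2*(-5) = -10)
U(-13, 4)*(-314 + B(11)) = -10*(-314 - 1*11) = -10*(-314 - 11) = -10*(-325) = 3250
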